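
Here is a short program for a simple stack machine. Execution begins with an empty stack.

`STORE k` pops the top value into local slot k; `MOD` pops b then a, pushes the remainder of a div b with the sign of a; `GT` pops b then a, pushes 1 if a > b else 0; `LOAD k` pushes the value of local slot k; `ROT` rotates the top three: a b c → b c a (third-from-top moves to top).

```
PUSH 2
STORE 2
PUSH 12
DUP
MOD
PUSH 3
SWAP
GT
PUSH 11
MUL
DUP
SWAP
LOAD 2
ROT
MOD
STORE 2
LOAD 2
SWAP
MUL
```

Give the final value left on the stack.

PUSH 2  -> [2]
STORE 2 -> []
PUSH 12 -> [12]
DUP     -> [12, 12]
MOD     -> [0]
PUSH 3  -> [0, 3]
SWAP    -> [3, 0]
GT      -> [1]
PUSH 11 -> [1, 11]
MUL     -> [11]
DUP     -> [11, 11]
SWAP    -> [11, 11]
LOAD 2  -> [11, 11, 2]
ROT     -> [11, 2, 11]
MOD     -> [11, 2]
STORE 2 -> [11]
LOAD 2  -> [11, 2]
SWAP    -> [2, 11]
MUL     -> [22]

22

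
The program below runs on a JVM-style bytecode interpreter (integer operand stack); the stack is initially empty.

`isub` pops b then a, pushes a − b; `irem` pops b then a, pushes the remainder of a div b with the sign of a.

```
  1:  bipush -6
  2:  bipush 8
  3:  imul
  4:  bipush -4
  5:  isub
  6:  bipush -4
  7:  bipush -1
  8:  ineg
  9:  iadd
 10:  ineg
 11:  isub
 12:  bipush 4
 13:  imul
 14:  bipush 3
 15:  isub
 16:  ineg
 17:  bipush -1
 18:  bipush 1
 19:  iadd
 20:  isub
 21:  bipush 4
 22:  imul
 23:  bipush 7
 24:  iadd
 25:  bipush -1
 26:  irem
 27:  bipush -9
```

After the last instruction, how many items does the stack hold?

2

bipush -6  -6
bipush 8   -6 8
imul       -48
bipush -4  -48 -4
isub       -44
bipush -4  -44 -4
bipush -1  -44 -4 -1
ineg       -44 -4 1
iadd       -44 -3
ineg       -44 3
isub       -47
bipush 4   -47 4
imul       -188
bipush 3   -188 3
isub       -191
ineg       191
bipush -1  191 -1
bipush 1   191 -1 1
iadd       191 0
isub       191
bipush 4   191 4
imul       764
bipush 7   764 7
iadd       771
bipush -1  771 -1
irem       0
bipush -9  0 -9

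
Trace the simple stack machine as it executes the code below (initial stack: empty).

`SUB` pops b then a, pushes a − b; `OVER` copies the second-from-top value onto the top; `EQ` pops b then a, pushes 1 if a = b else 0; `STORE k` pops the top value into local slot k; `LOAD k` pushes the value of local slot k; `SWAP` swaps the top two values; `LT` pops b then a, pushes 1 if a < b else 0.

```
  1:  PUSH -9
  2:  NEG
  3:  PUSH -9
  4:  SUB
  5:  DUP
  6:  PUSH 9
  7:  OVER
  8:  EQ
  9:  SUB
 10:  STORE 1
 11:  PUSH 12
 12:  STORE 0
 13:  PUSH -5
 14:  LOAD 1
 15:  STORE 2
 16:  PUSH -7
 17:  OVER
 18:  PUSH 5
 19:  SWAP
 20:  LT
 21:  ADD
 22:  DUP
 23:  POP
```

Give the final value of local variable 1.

PUSH -9 -> [-9]
NEG     -> [9]
PUSH -9 -> [9, -9]
SUB     -> [18]
DUP     -> [18, 18]
PUSH 9  -> [18, 18, 9]
OVER    -> [18, 18, 9, 18]
EQ      -> [18, 18, 0]
SUB     -> [18, 18]
STORE 1 -> [18]
PUSH 12 -> [18, 12]
STORE 0 -> [18]
PUSH -5 -> [18, -5]
LOAD 1  -> [18, -5, 18]
STORE 2 -> [18, -5]
PUSH -7 -> [18, -5, -7]
OVER    -> [18, -5, -7, -5]
PUSH 5  -> [18, -5, -7, -5, 5]
SWAP    -> [18, -5, -7, 5, -5]
LT      -> [18, -5, -7, 0]
ADD     -> [18, -5, -7]
DUP     -> [18, -5, -7, -7]
POP     -> [18, -5, -7]

18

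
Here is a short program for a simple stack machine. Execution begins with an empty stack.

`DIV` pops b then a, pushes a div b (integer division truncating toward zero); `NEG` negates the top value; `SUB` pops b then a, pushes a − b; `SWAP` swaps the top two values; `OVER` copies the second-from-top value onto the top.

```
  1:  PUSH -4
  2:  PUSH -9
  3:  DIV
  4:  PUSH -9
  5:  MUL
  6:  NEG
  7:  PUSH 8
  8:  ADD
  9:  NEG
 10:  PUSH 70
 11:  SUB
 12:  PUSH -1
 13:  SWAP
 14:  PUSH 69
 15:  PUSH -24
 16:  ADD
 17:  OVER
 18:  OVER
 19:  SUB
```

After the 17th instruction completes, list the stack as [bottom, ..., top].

[-1, -78, 45, -78]

PUSH -4  : -4
PUSH -9  : -4 -9
DIV      : 0
PUSH -9  : 0 -9
MUL      : 0
NEG      : 0
PUSH 8   : 0 8
ADD      : 8
NEG      : -8
PUSH 70  : -8 70
SUB      : -78
PUSH -1  : -78 -1
SWAP     : -1 -78
PUSH 69  : -1 -78 69
PUSH -24 : -1 -78 69 -24
ADD      : -1 -78 45
OVER     : -1 -78 45 -78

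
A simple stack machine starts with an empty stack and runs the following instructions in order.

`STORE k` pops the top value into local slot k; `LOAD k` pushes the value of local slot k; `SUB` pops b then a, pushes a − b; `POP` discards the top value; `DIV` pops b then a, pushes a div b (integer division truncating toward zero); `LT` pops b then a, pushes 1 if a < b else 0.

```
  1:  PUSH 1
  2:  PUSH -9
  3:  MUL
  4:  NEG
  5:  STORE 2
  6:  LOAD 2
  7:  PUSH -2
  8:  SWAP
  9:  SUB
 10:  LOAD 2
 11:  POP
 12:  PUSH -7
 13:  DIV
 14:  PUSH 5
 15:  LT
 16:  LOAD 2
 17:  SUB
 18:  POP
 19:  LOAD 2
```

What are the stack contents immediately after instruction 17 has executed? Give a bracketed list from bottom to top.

PUSH 1   1
PUSH -9  1 -9
MUL      -9
NEG      9
STORE 2  (empty)
LOAD 2   9
PUSH -2  9 -2
SWAP     -2 9
SUB      -11
LOAD 2   -11 9
POP      -11
PUSH -7  -11 -7
DIV      1
PUSH 5   1 5
LT       1
LOAD 2   1 9
SUB      -8

[-8]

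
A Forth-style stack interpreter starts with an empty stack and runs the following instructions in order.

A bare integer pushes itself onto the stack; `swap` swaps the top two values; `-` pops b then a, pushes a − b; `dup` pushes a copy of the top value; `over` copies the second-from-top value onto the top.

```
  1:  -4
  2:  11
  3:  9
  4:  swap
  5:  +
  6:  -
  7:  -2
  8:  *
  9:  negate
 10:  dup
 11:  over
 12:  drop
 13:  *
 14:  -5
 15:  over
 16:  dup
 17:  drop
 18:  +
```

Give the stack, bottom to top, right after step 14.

-4     : [-4]
11     : [-4, 11]
9      : [-4, 11, 9]
swap   : [-4, 9, 11]
+      : [-4, 20]
-      : [-24]
-2     : [-24, -2]
*      : [48]
negate : [-48]
dup    : [-48, -48]
over   : [-48, -48, -48]
drop   : [-48, -48]
*      : [2304]
-5     : [2304, -5]

[2304, -5]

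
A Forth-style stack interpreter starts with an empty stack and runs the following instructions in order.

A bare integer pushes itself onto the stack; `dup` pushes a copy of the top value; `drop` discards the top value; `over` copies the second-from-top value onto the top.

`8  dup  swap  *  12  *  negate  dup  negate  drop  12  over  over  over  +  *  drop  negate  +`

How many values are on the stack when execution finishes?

1

8       [8]
dup     [8, 8]
swap    [8, 8]
*       [64]
12      [64, 12]
*       [768]
negate  [-768]
dup     [-768, -768]
negate  [-768, 768]
drop    [-768]
12      [-768, 12]
over    [-768, 12, -768]
over    [-768, 12, -768, 12]
over    [-768, 12, -768, 12, -768]
+       [-768, 12, -768, -756]
*       [-768, 12, 580608]
drop    [-768, 12]
negate  [-768, -12]
+       [-780]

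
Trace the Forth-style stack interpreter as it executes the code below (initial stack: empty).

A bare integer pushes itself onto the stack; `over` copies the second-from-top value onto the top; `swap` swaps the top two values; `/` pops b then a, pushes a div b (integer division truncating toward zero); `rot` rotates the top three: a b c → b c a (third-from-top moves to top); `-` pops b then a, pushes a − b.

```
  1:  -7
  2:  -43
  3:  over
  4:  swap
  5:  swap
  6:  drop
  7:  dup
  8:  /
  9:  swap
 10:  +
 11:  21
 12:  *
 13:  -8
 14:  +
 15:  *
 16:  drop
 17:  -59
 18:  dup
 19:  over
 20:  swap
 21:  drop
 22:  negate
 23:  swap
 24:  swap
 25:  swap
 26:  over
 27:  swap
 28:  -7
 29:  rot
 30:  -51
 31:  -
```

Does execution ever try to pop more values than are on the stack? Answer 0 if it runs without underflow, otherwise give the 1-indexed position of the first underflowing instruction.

-7   -> -7
-43  -> -7 -43
over -> -7 -43 -7
swap -> -7 -7 -43
swap -> -7 -43 -7
drop -> -7 -43
dup  -> -7 -43 -43
/    -> -7 1
swap -> 1 -7
+    -> -6
21   -> -6 21
*    -> -126
-8   -> -126 -8
+    -> -134
*  — needs 2 operands, stack has 1 → underflow

15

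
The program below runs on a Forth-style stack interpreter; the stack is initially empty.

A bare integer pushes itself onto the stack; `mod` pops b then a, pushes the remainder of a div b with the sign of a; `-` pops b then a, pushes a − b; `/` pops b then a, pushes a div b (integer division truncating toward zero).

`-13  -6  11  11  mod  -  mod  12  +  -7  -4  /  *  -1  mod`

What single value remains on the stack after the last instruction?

-13 -> [-13]
-6  -> [-13, -6]
11  -> [-13, -6, 11]
11  -> [-13, -6, 11, 11]
mod -> [-13, -6, 0]
-   -> [-13, -6]
mod -> [-1]
12  -> [-1, 12]
+   -> [11]
-7  -> [11, -7]
-4  -> [11, -7, -4]
/   -> [11, 1]
*   -> [11]
-1  -> [11, -1]
mod -> [0]

0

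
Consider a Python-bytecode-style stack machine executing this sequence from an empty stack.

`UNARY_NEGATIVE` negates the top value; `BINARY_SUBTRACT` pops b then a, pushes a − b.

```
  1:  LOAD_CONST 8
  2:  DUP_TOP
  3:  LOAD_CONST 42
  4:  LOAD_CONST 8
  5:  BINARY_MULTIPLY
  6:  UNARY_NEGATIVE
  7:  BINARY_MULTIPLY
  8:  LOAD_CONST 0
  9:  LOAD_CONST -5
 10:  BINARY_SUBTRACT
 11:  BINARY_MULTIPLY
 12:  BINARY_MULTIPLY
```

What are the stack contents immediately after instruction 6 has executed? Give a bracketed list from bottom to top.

[8, 8, -336]

LOAD_CONST 8    → 8
DUP_TOP         → 8 8
LOAD_CONST 42   → 8 8 42
LOAD_CONST 8    → 8 8 42 8
BINARY_MULTIPLY → 8 8 336
UNARY_NEGATIVE  → 8 8 -336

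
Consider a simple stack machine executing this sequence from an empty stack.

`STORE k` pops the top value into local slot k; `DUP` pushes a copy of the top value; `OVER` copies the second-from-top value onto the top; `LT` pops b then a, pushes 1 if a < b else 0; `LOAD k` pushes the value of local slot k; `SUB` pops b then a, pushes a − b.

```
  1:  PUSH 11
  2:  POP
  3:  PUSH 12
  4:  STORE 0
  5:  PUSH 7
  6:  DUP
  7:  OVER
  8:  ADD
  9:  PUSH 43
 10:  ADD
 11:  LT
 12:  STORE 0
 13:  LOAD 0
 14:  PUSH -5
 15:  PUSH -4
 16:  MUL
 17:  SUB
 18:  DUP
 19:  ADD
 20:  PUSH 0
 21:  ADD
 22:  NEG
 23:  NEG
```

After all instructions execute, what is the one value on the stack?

-38

PUSH 11 → 11
POP     → (empty)
PUSH 12 → 12
STORE 0 → (empty)
PUSH 7  → 7
DUP     → 7 7
OVER    → 7 7 7
ADD     → 7 14
PUSH 43 → 7 14 43
ADD     → 7 57
LT      → 1
STORE 0 → (empty)
LOAD 0  → 1
PUSH -5 → 1 -5
PUSH -4 → 1 -5 -4
MUL     → 1 20
SUB     → -19
DUP     → -19 -19
ADD     → -38
PUSH 0  → -38 0
ADD     → -38
NEG     → 38
NEG     → -38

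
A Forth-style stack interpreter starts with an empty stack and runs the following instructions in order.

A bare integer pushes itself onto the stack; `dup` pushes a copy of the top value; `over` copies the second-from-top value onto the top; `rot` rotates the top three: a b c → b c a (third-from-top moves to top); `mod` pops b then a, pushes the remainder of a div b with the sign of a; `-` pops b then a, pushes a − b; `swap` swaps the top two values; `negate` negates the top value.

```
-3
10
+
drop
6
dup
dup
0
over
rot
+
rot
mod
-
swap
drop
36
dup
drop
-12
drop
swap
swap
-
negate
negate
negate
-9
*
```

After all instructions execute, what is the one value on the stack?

-3     → -3
10     → -3 10
+      → 7
drop   → (empty)
6      → 6
dup    → 6 6
dup    → 6 6 6
0      → 6 6 6 0
over   → 6 6 6 0 6
rot    → 6 6 0 6 6
+      → 6 6 0 12
rot    → 6 0 12 6
mod    → 6 0 0
-      → 6 0
swap   → 0 6
drop   → 0
36     → 0 36
dup    → 0 36 36
drop   → 0 36
-12    → 0 36 -12
drop   → 0 36
swap   → 36 0
swap   → 0 36
-      → -36
negate → 36
negate → -36
negate → 36
-9     → 36 -9
*      → -324

-324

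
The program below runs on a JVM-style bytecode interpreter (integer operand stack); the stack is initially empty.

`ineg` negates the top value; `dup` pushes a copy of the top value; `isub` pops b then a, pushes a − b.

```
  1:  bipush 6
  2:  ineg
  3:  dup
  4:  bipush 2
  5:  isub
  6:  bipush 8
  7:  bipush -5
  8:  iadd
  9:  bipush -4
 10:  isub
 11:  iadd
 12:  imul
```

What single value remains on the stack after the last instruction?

bipush 6  : [6]
ineg      : [-6]
dup       : [-6, -6]
bipush 2  : [-6, -6, 2]
isub      : [-6, -8]
bipush 8  : [-6, -8, 8]
bipush -5 : [-6, -8, 8, -5]
iadd      : [-6, -8, 3]
bipush -4 : [-6, -8, 3, -4]
isub      : [-6, -8, 7]
iadd      : [-6, -1]
imul      : [6]

6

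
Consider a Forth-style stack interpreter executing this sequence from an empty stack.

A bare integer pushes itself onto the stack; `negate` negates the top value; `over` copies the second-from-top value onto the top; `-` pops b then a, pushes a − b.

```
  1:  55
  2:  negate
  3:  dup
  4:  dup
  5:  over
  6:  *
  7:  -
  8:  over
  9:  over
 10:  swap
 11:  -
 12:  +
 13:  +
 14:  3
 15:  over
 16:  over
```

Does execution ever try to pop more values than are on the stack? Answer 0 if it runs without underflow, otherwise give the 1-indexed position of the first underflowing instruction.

55     → [55]
negate → [-55]
dup    → [-55, -55]
dup    → [-55, -55, -55]
over   → [-55, -55, -55, -55]
*      → [-55, -55, 3025]
-      → [-55, -3080]
over   → [-55, -3080, -55]
over   → [-55, -3080, -55, -3080]
swap   → [-55, -3080, -3080, -55]
-      → [-55, -3080, -3025]
+      → [-55, -6105]
+      → [-6160]
3      → [-6160, 3]
over   → [-6160, 3, -6160]
over   → [-6160, 3, -6160, 3]

0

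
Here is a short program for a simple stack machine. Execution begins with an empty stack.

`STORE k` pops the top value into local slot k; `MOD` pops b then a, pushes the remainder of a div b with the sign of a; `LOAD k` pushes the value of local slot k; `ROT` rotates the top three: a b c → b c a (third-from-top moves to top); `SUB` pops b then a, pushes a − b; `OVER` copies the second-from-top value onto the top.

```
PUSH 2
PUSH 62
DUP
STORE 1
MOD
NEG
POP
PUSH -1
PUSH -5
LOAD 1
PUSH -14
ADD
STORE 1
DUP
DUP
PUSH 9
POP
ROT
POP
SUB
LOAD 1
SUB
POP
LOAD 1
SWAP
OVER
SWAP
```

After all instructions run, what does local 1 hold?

48

PUSH 2   → [2]
PUSH 62  → [2, 62]
DUP      → [2, 62, 62]
STORE 1  → [2, 62]
MOD      → [2]
NEG      → [-2]
POP      → []
PUSH -1  → [-1]
PUSH -5  → [-1, -5]
LOAD 1   → [-1, -5, 62]
PUSH -14 → [-1, -5, 62, -14]
ADD      → [-1, -5, 48]
STORE 1  → [-1, -5]
DUP      → [-1, -5, -5]
DUP      → [-1, -5, -5, -5]
PUSH 9   → [-1, -5, -5, -5, 9]
POP      → [-1, -5, -5, -5]
ROT      → [-1, -5, -5, -5]
POP      → [-1, -5, -5]
SUB      → [-1, 0]
LOAD 1   → [-1, 0, 48]
SUB      → [-1, -48]
POP      → [-1]
LOAD 1   → [-1, 48]
SWAP     → [48, -1]
OVER     → [48, -1, 48]
SWAP     → [48, 48, -1]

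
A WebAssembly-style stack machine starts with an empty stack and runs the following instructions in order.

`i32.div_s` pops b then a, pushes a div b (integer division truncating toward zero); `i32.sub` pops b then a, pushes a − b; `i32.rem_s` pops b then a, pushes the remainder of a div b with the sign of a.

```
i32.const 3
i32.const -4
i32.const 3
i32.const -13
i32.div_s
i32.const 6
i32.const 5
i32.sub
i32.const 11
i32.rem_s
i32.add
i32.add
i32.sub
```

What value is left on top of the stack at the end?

6

i32.const 3   → [3]
i32.const -4  → [3, -4]
i32.const 3   → [3, -4, 3]
i32.const -13 → [3, -4, 3, -13]
i32.div_s     → [3, -4, 0]
i32.const 6   → [3, -4, 0, 6]
i32.const 5   → [3, -4, 0, 6, 5]
i32.sub       → [3, -4, 0, 1]
i32.const 11  → [3, -4, 0, 1, 11]
i32.rem_s     → [3, -4, 0, 1]
i32.add       → [3, -4, 1]
i32.add       → [3, -3]
i32.sub       → [6]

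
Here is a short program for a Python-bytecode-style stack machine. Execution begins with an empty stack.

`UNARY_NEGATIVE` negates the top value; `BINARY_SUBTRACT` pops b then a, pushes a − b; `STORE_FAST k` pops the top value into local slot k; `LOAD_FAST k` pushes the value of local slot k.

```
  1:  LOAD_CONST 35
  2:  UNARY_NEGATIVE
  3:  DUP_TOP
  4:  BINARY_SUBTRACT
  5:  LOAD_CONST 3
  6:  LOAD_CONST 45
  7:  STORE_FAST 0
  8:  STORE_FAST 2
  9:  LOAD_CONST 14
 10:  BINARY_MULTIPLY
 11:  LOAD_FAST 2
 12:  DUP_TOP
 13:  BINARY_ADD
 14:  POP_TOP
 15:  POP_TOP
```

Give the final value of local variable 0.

45

LOAD_CONST 35   -> 35
UNARY_NEGATIVE  -> -35
DUP_TOP         -> -35 -35
BINARY_SUBTRACT -> 0
LOAD_CONST 3    -> 0 3
LOAD_CONST 45   -> 0 3 45
STORE_FAST 0    -> 0 3
STORE_FAST 2    -> 0
LOAD_CONST 14   -> 0 14
BINARY_MULTIPLY -> 0
LOAD_FAST 2     -> 0 3
DUP_TOP         -> 0 3 3
BINARY_ADD      -> 0 6
POP_TOP         -> 0
POP_TOP         -> (empty)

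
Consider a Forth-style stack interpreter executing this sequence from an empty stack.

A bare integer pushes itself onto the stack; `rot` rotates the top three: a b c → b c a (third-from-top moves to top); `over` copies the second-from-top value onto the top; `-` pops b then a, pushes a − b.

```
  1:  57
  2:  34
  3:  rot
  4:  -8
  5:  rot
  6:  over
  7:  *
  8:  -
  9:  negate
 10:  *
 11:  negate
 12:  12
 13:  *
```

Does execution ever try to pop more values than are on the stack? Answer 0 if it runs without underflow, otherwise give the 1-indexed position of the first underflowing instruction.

3

57  [57]
34  [57, 34]
rot  — needs 3 operands, stack has 2 → underflow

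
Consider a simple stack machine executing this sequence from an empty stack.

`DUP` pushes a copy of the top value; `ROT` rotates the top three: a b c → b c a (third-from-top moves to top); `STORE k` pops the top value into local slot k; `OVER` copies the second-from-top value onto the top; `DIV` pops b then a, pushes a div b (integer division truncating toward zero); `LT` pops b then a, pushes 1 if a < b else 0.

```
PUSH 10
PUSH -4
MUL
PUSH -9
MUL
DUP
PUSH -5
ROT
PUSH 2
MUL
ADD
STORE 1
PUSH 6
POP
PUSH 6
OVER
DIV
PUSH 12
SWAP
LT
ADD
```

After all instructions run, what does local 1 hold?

715

PUSH 10 → [10]
PUSH -4 → [10, -4]
MUL     → [-40]
PUSH -9 → [-40, -9]
MUL     → [360]
DUP     → [360, 360]
PUSH -5 → [360, 360, -5]
ROT     → [360, -5, 360]
PUSH 2  → [360, -5, 360, 2]
MUL     → [360, -5, 720]
ADD     → [360, 715]
STORE 1 → [360]
PUSH 6  → [360, 6]
POP     → [360]
PUSH 6  → [360, 6]
OVER    → [360, 6, 360]
DIV     → [360, 0]
PUSH 12 → [360, 0, 12]
SWAP    → [360, 12, 0]
LT      → [360, 0]
ADD     → [360]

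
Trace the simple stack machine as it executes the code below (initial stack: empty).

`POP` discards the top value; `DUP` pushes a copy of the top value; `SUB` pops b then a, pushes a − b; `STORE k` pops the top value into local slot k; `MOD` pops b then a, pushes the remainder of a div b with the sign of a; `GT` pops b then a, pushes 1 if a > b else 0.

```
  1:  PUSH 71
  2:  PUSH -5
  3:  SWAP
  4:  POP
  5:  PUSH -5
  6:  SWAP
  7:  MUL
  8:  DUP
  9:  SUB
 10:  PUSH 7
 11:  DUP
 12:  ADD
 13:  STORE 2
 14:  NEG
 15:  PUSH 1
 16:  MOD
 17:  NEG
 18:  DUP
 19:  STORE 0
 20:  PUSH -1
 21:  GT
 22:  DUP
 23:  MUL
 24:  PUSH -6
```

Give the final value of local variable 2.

PUSH 71  [71]
PUSH -5  [71, -5]
SWAP     [-5, 71]
POP      [-5]
PUSH -5  [-5, -5]
SWAP     [-5, -5]
MUL      [25]
DUP      [25, 25]
SUB      [0]
PUSH 7   [0, 7]
DUP      [0, 7, 7]
ADD      [0, 14]
STORE 2  [0]
NEG      [0]
PUSH 1   [0, 1]
MOD      [0]
NEG      [0]
DUP      [0, 0]
STORE 0  [0]
PUSH -1  [0, -1]
GT       [1]
DUP      [1, 1]
MUL      [1]
PUSH -6  [1, -6]

14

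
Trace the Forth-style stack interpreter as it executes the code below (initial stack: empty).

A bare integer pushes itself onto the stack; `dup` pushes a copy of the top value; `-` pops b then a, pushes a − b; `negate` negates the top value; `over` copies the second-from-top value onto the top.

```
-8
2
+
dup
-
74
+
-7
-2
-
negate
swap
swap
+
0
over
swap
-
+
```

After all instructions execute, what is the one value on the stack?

-8     → -8
2      → -8 2
+      → -6
dup    → -6 -6
-      → 0
74     → 0 74
+      → 74
-7     → 74 -7
-2     → 74 -7 -2
-      → 74 -5
negate → 74 5
swap   → 5 74
swap   → 74 5
+      → 79
0      → 79 0
over   → 79 0 79
swap   → 79 79 0
-      → 79 79
+      → 158

158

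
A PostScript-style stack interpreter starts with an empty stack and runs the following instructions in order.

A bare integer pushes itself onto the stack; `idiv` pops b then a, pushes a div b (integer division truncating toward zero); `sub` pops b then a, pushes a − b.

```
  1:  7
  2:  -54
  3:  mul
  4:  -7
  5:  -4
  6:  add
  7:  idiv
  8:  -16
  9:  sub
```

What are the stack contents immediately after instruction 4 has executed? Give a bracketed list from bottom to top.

[-378, -7]

7   -> [7]
-54 -> [7, -54]
mul -> [-378]
-7  -> [-378, -7]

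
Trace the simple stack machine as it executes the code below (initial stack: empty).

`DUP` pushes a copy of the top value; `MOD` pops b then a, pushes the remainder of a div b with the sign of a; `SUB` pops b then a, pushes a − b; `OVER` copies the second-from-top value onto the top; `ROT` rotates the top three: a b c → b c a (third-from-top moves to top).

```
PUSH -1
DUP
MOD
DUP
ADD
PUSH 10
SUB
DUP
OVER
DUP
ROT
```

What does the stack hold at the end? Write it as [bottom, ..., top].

[-10, -10, -10, -10]

PUSH -1 : -1
DUP     : -1 -1
MOD     : 0
DUP     : 0 0
ADD     : 0
PUSH 10 : 0 10
SUB     : -10
DUP     : -10 -10
OVER    : -10 -10 -10
DUP     : -10 -10 -10 -10
ROT     : -10 -10 -10 -10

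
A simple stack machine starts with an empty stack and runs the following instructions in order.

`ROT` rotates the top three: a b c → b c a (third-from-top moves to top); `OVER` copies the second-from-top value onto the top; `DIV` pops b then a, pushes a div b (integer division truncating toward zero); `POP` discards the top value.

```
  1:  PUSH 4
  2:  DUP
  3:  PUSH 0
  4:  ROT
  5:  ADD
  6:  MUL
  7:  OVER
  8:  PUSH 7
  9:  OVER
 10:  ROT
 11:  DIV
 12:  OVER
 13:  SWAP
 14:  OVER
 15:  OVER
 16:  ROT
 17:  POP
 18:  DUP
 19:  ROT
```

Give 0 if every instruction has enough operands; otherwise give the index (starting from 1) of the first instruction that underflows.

PUSH 4 -> [4]
DUP    -> [4, 4]
PUSH 0 -> [4, 4, 0]
ROT    -> [4, 0, 4]
ADD    -> [4, 4]
MUL    -> [16]
OVER  — needs 2 operands, stack has 1 → underflow

7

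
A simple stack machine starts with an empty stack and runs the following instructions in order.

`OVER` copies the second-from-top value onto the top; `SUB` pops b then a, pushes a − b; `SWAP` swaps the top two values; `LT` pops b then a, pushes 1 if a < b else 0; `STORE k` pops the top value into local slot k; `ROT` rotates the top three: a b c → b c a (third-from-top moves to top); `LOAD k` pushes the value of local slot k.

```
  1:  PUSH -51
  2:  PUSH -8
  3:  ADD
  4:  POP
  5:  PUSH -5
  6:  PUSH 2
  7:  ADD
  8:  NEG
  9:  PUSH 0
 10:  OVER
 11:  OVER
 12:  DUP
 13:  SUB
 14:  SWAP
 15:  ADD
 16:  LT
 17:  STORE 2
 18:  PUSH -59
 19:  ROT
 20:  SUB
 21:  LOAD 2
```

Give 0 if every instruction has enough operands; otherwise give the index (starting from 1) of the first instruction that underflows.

PUSH -51 → [-51]
PUSH -8  → [-51, -8]
ADD      → [-59]
POP      → []
PUSH -5  → [-5]
PUSH 2   → [-5, 2]
ADD      → [-3]
NEG      → [3]
PUSH 0   → [3, 0]
OVER     → [3, 0, 3]
OVER     → [3, 0, 3, 0]
DUP      → [3, 0, 3, 0, 0]
SUB      → [3, 0, 3, 0]
SWAP     → [3, 0, 0, 3]
ADD      → [3, 0, 3]
LT       → [3, 1]
STORE 2  → [3]
PUSH -59 → [3, -59]
ROT  — needs 3 operands, stack has 2 → underflow

19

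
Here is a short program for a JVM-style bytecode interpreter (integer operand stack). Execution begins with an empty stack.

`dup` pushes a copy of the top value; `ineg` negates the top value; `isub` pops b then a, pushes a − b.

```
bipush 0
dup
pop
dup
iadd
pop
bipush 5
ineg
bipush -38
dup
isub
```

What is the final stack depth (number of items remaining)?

bipush 0   → 0
dup        → 0 0
pop        → 0
dup        → 0 0
iadd       → 0
pop        → (empty)
bipush 5   → 5
ineg       → -5
bipush -38 → -5 -38
dup        → -5 -38 -38
isub       → -5 0

2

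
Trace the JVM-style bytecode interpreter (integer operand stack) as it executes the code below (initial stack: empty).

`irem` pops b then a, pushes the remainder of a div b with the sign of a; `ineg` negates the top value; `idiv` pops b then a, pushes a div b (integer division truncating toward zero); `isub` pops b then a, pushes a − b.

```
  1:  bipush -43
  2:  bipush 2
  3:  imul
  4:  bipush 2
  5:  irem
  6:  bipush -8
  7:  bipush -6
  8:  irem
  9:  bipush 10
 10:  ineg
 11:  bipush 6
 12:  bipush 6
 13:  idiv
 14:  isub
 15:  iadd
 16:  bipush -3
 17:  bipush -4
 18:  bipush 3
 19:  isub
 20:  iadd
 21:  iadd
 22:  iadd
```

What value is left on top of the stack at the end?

bipush -43 : -43
bipush 2   : -43 2
imul       : -86
bipush 2   : -86 2
irem       : 0
bipush -8  : 0 -8
bipush -6  : 0 -8 -6
irem       : 0 -2
bipush 10  : 0 -2 10
ineg       : 0 -2 -10
bipush 6   : 0 -2 -10 6
bipush 6   : 0 -2 -10 6 6
idiv       : 0 -2 -10 1
isub       : 0 -2 -11
iadd       : 0 -13
bipush -3  : 0 -13 -3
bipush -4  : 0 -13 -3 -4
bipush 3   : 0 -13 -3 -4 3
isub       : 0 -13 -3 -7
iadd       : 0 -13 -10
iadd       : 0 -23
iadd       : -23

-23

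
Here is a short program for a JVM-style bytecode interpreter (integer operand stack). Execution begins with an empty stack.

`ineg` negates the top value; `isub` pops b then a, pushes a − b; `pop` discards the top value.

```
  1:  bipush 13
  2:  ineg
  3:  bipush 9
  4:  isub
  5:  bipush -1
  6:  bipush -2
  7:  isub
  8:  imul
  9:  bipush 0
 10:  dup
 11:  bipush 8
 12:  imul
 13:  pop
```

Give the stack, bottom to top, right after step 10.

[-22, 0, 0]

bipush 13 : 13
ineg      : -13
bipush 9  : -13 9
isub      : -22
bipush -1 : -22 -1
bipush -2 : -22 -1 -2
isub      : -22 1
imul      : -22
bipush 0  : -22 0
dup       : -22 0 0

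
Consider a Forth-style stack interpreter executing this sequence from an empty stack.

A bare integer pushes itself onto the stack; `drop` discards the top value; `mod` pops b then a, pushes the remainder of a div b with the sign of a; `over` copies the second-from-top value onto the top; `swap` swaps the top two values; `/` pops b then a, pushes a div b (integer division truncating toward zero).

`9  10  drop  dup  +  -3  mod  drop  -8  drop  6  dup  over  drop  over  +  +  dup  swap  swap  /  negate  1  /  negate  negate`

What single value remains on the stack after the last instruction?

9       [9]
10      [9, 10]
drop    [9]
dup     [9, 9]
+       [18]
-3      [18, -3]
mod     [0]
drop    []
-8      [-8]
drop    []
6       [6]
dup     [6, 6]
over    [6, 6, 6]
drop    [6, 6]
over    [6, 6, 6]
+       [6, 12]
+       [18]
dup     [18, 18]
swap    [18, 18]
swap    [18, 18]
/       [1]
negate  [-1]
1       [-1, 1]
/       [-1]
negate  [1]
negate  [-1]

-1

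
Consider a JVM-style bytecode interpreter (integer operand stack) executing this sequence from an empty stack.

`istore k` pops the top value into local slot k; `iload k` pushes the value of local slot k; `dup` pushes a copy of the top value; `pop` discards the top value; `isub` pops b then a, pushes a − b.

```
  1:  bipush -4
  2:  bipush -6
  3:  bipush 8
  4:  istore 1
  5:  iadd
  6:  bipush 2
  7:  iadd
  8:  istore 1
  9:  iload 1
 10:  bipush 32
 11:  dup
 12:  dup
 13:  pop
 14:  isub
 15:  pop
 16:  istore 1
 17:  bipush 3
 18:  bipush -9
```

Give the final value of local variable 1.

-8

bipush -4 : -4
bipush -6 : -4 -6
bipush 8  : -4 -6 8
istore 1  : -4 -6
iadd      : -10
bipush 2  : -10 2
iadd      : -8
istore 1  : (empty)
iload 1   : -8
bipush 32 : -8 32
dup       : -8 32 32
dup       : -8 32 32 32
pop       : -8 32 32
isub      : -8 0
pop       : -8
istore 1  : (empty)
bipush 3  : 3
bipush -9 : 3 -9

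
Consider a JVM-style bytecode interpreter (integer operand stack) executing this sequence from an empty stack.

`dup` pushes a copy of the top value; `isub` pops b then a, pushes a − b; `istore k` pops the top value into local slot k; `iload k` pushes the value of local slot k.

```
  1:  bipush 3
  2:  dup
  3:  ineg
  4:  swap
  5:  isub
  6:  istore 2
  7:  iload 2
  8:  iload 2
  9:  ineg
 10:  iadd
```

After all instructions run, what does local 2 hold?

bipush 3 : 3
dup      : 3 3
ineg     : 3 -3
swap     : -3 3
isub     : -6
istore 2 : (empty)
iload 2  : -6
iload 2  : -6 -6
ineg     : -6 6
iadd     : 0

-6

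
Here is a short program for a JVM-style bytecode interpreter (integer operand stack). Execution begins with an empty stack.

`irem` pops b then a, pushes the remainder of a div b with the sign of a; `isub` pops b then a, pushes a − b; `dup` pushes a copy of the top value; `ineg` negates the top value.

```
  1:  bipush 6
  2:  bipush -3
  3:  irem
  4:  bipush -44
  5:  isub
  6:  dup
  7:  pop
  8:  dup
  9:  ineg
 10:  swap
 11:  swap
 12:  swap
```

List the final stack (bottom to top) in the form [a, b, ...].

bipush 6   -> 6
bipush -3  -> 6 -3
irem       -> 0
bipush -44 -> 0 -44
isub       -> 44
dup        -> 44 44
pop        -> 44
dup        -> 44 44
ineg       -> 44 -44
swap       -> -44 44
swap       -> 44 -44
swap       -> -44 44

[-44, 44]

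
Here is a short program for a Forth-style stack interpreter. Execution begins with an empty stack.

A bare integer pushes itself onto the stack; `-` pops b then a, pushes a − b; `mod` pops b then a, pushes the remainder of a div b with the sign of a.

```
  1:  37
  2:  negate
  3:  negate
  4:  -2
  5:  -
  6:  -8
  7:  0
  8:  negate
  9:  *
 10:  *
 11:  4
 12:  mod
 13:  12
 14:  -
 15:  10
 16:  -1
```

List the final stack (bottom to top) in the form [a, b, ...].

[-12, 10, -1]

37     : [37]
negate : [-37]
negate : [37]
-2     : [37, -2]
-      : [39]
-8     : [39, -8]
0      : [39, -8, 0]
negate : [39, -8, 0]
*      : [39, 0]
*      : [0]
4      : [0, 4]
mod    : [0]
12     : [0, 12]
-      : [-12]
10     : [-12, 10]
-1     : [-12, 10, -1]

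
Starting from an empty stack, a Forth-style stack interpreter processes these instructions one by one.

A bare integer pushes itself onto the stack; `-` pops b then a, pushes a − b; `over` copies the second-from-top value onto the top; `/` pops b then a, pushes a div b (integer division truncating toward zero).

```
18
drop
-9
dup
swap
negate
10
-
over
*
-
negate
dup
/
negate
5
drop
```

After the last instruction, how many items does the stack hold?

18      [18]
drop    []
-9      [-9]
dup     [-9, -9]
swap    [-9, -9]
negate  [-9, 9]
10      [-9, 9, 10]
-       [-9, -1]
over    [-9, -1, -9]
*       [-9, 9]
-       [-18]
negate  [18]
dup     [18, 18]
/       [1]
negate  [-1]
5       [-1, 5]
drop    [-1]

1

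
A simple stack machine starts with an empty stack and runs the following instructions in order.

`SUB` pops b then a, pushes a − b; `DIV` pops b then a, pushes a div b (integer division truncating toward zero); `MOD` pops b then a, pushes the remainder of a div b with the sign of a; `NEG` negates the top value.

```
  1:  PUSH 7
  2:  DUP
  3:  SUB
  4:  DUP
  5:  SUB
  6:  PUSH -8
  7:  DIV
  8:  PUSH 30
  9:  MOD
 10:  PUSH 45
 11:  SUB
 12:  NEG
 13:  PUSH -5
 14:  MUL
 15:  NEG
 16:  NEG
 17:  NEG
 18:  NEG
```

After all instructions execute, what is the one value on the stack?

PUSH 7  → 7
DUP     → 7 7
SUB     → 0
DUP     → 0 0
SUB     → 0
PUSH -8 → 0 -8
DIV     → 0
PUSH 30 → 0 30
MOD     → 0
PUSH 45 → 0 45
SUB     → -45
NEG     → 45
PUSH -5 → 45 -5
MUL     → -225
NEG     → 225
NEG     → -225
NEG     → 225
NEG     → -225

-225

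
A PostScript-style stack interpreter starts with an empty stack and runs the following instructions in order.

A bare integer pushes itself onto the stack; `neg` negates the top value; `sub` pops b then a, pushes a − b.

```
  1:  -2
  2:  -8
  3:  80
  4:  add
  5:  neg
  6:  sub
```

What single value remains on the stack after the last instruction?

-2   -2
-8   -2 -8
80   -2 -8 80
add  -2 72
neg  -2 -72
sub  70

70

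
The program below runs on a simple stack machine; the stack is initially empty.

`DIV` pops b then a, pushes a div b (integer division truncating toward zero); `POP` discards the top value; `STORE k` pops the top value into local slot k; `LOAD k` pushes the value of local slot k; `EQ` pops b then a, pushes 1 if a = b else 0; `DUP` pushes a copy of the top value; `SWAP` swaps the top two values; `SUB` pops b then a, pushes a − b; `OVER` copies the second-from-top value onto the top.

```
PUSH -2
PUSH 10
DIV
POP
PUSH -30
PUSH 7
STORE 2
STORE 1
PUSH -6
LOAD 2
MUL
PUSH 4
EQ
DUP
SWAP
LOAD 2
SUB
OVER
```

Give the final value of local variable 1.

-30

PUSH -2   -2
PUSH 10   -2 10
DIV       0
POP       (empty)
PUSH -30  -30
PUSH 7    -30 7
STORE 2   -30
STORE 1   (empty)
PUSH -6   -6
LOAD 2    -6 7
MUL       -42
PUSH 4    -42 4
EQ        0
DUP       0 0
SWAP      0 0
LOAD 2    0 0 7
SUB       0 -7
OVER      0 -7 0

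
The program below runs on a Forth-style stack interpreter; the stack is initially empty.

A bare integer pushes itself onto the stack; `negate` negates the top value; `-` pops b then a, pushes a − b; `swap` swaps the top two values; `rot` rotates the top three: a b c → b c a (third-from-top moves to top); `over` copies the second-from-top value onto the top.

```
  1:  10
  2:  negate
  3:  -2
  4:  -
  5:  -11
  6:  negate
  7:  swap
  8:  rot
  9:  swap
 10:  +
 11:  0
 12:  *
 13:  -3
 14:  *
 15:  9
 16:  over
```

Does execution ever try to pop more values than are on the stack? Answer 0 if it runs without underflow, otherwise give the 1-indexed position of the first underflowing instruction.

10     → 10
negate → -10
-2     → -10 -2
-      → -8
-11    → -8 -11
negate → -8 11
swap   → 11 -8
rot  — needs 3 operands, stack has 2 → underflow

8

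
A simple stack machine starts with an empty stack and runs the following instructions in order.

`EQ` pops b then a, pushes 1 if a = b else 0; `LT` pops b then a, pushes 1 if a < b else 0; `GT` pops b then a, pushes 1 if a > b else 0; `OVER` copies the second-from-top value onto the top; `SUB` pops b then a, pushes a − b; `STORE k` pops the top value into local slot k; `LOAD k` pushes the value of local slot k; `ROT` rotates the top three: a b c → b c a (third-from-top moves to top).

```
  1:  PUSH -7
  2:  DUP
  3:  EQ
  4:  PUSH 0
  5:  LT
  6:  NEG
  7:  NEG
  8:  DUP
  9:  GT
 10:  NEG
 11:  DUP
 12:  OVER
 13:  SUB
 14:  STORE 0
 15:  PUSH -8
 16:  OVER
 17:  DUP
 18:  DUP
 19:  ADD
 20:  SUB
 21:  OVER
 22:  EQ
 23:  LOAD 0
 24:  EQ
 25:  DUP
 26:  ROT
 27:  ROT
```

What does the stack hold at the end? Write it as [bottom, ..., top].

[0, 1, -8, 1]

PUSH -7 : -7
DUP     : -7 -7
EQ      : 1
PUSH 0  : 1 0
LT      : 0
NEG     : 0
NEG     : 0
DUP     : 0 0
GT      : 0
NEG     : 0
DUP     : 0 0
OVER    : 0 0 0
SUB     : 0 0
STORE 0 : 0
PUSH -8 : 0 -8
OVER    : 0 -8 0
DUP     : 0 -8 0 0
DUP     : 0 -8 0 0 0
ADD     : 0 -8 0 0
SUB     : 0 -8 0
OVER    : 0 -8 0 -8
EQ      : 0 -8 0
LOAD 0  : 0 -8 0 0
EQ      : 0 -8 1
DUP     : 0 -8 1 1
ROT     : 0 1 1 -8
ROT     : 0 1 -8 1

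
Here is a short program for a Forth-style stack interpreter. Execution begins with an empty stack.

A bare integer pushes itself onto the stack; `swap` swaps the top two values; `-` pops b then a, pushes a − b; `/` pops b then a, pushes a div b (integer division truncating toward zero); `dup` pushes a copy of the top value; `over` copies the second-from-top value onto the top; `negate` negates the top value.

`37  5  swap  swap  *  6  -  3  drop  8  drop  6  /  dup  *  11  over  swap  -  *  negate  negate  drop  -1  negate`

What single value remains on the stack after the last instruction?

1

37     : 37
5      : 37 5
swap   : 5 37
swap   : 37 5
*      : 185
6      : 185 6
-      : 179
3      : 179 3
drop   : 179
8      : 179 8
drop   : 179
6      : 179 6
/      : 29
dup    : 29 29
*      : 841
11     : 841 11
over   : 841 11 841
swap   : 841 841 11
-      : 841 830
*      : 698030
negate : -698030
negate : 698030
drop   : (empty)
-1     : -1
negate : 1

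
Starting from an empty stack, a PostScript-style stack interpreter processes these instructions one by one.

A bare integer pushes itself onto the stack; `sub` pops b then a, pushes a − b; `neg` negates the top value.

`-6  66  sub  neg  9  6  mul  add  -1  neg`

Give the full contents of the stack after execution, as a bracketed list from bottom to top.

-6  : [-6]
66  : [-6, 66]
sub : [-72]
neg : [72]
9   : [72, 9]
6   : [72, 9, 6]
mul : [72, 54]
add : [126]
-1  : [126, -1]
neg : [126, 1]

[126, 1]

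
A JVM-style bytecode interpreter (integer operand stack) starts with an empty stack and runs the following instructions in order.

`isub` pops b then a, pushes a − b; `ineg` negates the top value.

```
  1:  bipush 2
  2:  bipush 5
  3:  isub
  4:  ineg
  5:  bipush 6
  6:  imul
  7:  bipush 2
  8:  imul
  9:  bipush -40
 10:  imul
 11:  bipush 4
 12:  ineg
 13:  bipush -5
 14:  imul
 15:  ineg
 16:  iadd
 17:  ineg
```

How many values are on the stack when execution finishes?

bipush 2    [2]
bipush 5    [2, 5]
isub        [-3]
ineg        [3]
bipush 6    [3, 6]
imul        [18]
bipush 2    [18, 2]
imul        [36]
bipush -40  [36, -40]
imul        [-1440]
bipush 4    [-1440, 4]
ineg        [-1440, -4]
bipush -5   [-1440, -4, -5]
imul        [-1440, 20]
ineg        [-1440, -20]
iadd        [-1460]
ineg        [1460]

1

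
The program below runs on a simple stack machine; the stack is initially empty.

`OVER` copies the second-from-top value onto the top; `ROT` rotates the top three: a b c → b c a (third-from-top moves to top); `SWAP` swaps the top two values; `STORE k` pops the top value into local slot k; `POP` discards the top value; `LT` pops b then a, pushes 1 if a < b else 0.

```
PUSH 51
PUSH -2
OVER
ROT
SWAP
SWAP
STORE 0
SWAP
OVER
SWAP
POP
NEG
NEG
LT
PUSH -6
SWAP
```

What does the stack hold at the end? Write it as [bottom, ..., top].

[-6, 0]

PUSH 51 -> 51
PUSH -2 -> 51 -2
OVER    -> 51 -2 51
ROT     -> -2 51 51
SWAP    -> -2 51 51
SWAP    -> -2 51 51
STORE 0 -> -2 51
SWAP    -> 51 -2
OVER    -> 51 -2 51
SWAP    -> 51 51 -2
POP     -> 51 51
NEG     -> 51 -51
NEG     -> 51 51
LT      -> 0
PUSH -6 -> 0 -6
SWAP    -> -6 0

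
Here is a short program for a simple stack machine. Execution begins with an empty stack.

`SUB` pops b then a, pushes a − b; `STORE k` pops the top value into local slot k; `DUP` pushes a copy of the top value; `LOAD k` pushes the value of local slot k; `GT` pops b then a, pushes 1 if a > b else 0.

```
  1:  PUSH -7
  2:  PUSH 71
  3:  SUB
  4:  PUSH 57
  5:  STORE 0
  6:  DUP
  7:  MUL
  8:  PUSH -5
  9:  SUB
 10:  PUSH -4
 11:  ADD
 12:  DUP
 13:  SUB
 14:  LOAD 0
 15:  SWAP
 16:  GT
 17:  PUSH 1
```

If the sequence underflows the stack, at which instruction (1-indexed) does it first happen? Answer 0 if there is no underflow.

0

PUSH -7 : [-7]
PUSH 71 : [-7, 71]
SUB     : [-78]
PUSH 57 : [-78, 57]
STORE 0 : [-78]
DUP     : [-78, -78]
MUL     : [6084]
PUSH -5 : [6084, -5]
SUB     : [6089]
PUSH -4 : [6089, -4]
ADD     : [6085]
DUP     : [6085, 6085]
SUB     : [0]
LOAD 0  : [0, 57]
SWAP    : [57, 0]
GT      : [1]
PUSH 1  : [1, 1]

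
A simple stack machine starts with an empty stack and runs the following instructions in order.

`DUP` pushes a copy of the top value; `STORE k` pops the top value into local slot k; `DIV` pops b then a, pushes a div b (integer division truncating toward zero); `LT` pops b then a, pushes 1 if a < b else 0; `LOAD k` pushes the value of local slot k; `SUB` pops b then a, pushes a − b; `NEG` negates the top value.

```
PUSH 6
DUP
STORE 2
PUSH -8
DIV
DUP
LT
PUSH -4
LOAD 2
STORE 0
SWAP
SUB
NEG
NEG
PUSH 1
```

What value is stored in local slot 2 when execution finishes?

6

PUSH 6  → 6
DUP     → 6 6
STORE 2 → 6
PUSH -8 → 6 -8
DIV     → 0
DUP     → 0 0
LT      → 0
PUSH -4 → 0 -4
LOAD 2  → 0 -4 6
STORE 0 → 0 -4
SWAP    → -4 0
SUB     → -4
NEG     → 4
NEG     → -4
PUSH 1  → -4 1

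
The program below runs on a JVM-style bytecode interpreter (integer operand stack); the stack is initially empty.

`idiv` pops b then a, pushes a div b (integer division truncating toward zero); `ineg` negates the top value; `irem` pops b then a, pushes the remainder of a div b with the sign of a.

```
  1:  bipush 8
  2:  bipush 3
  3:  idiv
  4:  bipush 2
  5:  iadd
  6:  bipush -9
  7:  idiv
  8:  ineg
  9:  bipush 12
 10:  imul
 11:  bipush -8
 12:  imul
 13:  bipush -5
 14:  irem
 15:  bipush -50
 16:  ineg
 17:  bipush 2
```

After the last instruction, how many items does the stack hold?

3

bipush 8   : [8]
bipush 3   : [8, 3]
idiv       : [2]
bipush 2   : [2, 2]
iadd       : [4]
bipush -9  : [4, -9]
idiv       : [0]
ineg       : [0]
bipush 12  : [0, 12]
imul       : [0]
bipush -8  : [0, -8]
imul       : [0]
bipush -5  : [0, -5]
irem       : [0]
bipush -50 : [0, -50]
ineg       : [0, 50]
bipush 2   : [0, 50, 2]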